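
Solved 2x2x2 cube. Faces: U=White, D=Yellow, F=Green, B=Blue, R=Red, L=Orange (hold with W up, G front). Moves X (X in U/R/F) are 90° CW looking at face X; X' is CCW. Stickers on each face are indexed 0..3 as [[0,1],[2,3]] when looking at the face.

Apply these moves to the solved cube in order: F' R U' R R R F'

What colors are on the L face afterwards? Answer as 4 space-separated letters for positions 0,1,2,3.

Answer: R Y O W

Derivation:
After move 1 (F'): F=GGGG U=WWRR R=YRYR D=OOYY L=OWOW
After move 2 (R): R=YYRR U=WGRG F=GOGY D=OBYB B=RBWB
After move 3 (U'): U=GGWR F=OWGY R=GORR B=YYWB L=RBOW
After move 4 (R): R=RGRO U=GWWY F=OBGB D=OWYY B=RYGB
After move 5 (R): R=RROG U=GBWB F=OWGY D=OGYR B=YYWB
After move 6 (R): R=ORGR U=GWWY F=OGGR D=OWYY B=BYBB
After move 7 (F'): F=GROG U=GWOG R=WROR D=BWYY L=RYOW
Query: L face = RYOW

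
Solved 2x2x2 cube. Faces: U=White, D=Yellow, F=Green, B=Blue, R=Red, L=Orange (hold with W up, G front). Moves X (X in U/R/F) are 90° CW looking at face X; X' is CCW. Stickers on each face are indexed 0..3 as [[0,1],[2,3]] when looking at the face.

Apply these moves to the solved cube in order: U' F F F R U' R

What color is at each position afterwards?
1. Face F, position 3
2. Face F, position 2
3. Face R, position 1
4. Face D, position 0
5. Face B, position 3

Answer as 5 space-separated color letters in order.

After move 1 (U'): U=WWWW F=OOGG R=GGRR B=RRBB L=BBOO
After move 2 (F): F=GOGO U=WWOB R=WGWR D=RGYY L=BYOY
After move 3 (F): F=GGOO U=WWYY R=OGBR D=WWYY L=BROG
After move 4 (F): F=OGOG U=WWGR R=YGYR D=BOYY L=BWOW
After move 5 (R): R=YYRG U=WGGG F=OOOY D=BBYR B=RRWB
After move 6 (U'): U=GGWG F=BWOY R=OORG B=YYWB L=RROW
After move 7 (R): R=ROGO U=GWWY F=BBOR D=BWYY B=GYGB
Query 1: F[3] = R
Query 2: F[2] = O
Query 3: R[1] = O
Query 4: D[0] = B
Query 5: B[3] = B

Answer: R O O B B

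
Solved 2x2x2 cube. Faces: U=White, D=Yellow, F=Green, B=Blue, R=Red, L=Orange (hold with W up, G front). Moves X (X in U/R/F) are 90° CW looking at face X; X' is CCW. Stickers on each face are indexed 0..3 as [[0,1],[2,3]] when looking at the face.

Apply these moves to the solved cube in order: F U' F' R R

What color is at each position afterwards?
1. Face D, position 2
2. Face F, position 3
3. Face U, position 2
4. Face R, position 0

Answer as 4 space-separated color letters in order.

After move 1 (F): F=GGGG U=WWOO R=WRWR D=RRYY L=OYOY
After move 2 (U'): U=WOWO F=OYGG R=GGWR B=WRBB L=BBOY
After move 3 (F'): F=YGOG U=WOGW R=RGRR D=BYYY L=BOOW
After move 4 (R): R=RRRG U=WGGG F=YYOY D=BBYW B=WROB
After move 5 (R): R=RRGR U=WYGY F=YBOW D=BOYW B=GRGB
Query 1: D[2] = Y
Query 2: F[3] = W
Query 3: U[2] = G
Query 4: R[0] = R

Answer: Y W G R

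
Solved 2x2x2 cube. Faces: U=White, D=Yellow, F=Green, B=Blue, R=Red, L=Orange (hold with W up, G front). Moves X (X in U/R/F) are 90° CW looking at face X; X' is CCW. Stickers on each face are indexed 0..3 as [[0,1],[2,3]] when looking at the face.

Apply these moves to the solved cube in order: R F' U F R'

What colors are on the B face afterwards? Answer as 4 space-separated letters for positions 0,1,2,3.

Answer: B G W B

Derivation:
After move 1 (R): R=RRRR U=WGWG F=GYGY D=YBYB B=WBWB
After move 2 (F'): F=YYGG U=WGRR R=BRYR D=OOYB L=OGOW
After move 3 (U): U=RWRG F=BRGG R=WBYR B=OGWB L=YYOW
After move 4 (F): F=GBGR U=RWWY R=RBGR D=YWYB L=YOOO
After move 5 (R'): R=BRRG U=RWWO F=GWGY D=YBYR B=BGWB
Query: B face = BGWB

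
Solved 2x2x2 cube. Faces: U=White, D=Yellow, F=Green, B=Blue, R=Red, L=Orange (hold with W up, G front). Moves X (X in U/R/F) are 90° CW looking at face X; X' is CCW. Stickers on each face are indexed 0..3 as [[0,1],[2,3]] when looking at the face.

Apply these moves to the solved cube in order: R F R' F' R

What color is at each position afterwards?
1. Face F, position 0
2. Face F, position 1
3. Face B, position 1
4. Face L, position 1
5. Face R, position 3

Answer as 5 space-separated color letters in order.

After move 1 (R): R=RRRR U=WGWG F=GYGY D=YBYB B=WBWB
After move 2 (F): F=GGYY U=WGOO R=WRGR D=RRYB L=OYOB
After move 3 (R'): R=RRWG U=WWOW F=GGYO D=RGYY B=BBRB
After move 4 (F'): F=GOGY U=WWRW R=GRRG D=YBYY L=OWOO
After move 5 (R): R=RGGR U=WORY F=GBGY D=YRYB B=WBWB
Query 1: F[0] = G
Query 2: F[1] = B
Query 3: B[1] = B
Query 4: L[1] = W
Query 5: R[3] = R

Answer: G B B W R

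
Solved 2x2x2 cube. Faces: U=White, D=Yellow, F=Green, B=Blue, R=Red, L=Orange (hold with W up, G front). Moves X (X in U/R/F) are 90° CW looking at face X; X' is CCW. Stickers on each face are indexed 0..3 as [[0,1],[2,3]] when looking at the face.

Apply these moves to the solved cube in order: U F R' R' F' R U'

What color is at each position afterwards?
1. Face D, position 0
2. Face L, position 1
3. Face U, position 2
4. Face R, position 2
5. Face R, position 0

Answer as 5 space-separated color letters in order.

Answer: Y O W W B

Derivation:
After move 1 (U): U=WWWW F=RRGG R=BBRR B=OOBB L=GGOO
After move 2 (F): F=GRGR U=WWOG R=WBWR D=RBYY L=GYOY
After move 3 (R'): R=BRWW U=WBOO F=GWGG D=RRYR B=YOBB
After move 4 (R'): R=RWBW U=WBOY F=GBGO D=RWYG B=RORB
After move 5 (F'): F=BOGG U=WBRB R=WWRW D=YYYG L=GYOO
After move 6 (R): R=RWWW U=WORG F=BYGG D=YRYR B=BOBB
After move 7 (U'): U=OGWR F=GYGG R=BYWW B=RWBB L=BOOO
Query 1: D[0] = Y
Query 2: L[1] = O
Query 3: U[2] = W
Query 4: R[2] = W
Query 5: R[0] = B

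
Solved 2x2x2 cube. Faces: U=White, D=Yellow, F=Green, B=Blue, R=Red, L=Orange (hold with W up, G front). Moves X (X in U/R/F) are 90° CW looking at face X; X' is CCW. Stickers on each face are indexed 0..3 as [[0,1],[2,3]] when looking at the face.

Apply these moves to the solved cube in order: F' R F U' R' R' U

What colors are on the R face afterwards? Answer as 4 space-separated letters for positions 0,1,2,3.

After move 1 (F'): F=GGGG U=WWRR R=YRYR D=OOYY L=OWOW
After move 2 (R): R=YYRR U=WGRG F=GOGY D=OBYB B=RBWB
After move 3 (F): F=GGYO U=WGWW R=RYGR D=RYYB L=OOOB
After move 4 (U'): U=GWWW F=OOYO R=GGGR B=RYWB L=RBOB
After move 5 (R'): R=GRGG U=GWWR F=OWYW D=ROYO B=BYYB
After move 6 (R'): R=RGGG U=GYWB F=OWYR D=RWYW B=OYOB
After move 7 (U): U=WGBY F=RGYR R=OYGG B=RBOB L=OWOB
Query: R face = OYGG

Answer: O Y G G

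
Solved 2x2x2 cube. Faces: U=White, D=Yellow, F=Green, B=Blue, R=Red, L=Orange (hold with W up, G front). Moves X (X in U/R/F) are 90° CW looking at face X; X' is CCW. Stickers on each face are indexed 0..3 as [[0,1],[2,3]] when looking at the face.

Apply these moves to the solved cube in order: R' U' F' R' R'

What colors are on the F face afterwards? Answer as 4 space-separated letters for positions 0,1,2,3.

After move 1 (R'): R=RRRR U=WBWB F=GWGW D=YGYG B=YBYB
After move 2 (U'): U=BBWW F=OOGW R=GWRR B=RRYB L=YBOO
After move 3 (F'): F=OWOG U=BBGR R=GWYR D=BOYG L=YWOW
After move 4 (R'): R=WRGY U=BYGR F=OBOR D=BWYG B=GROB
After move 5 (R'): R=RYWG U=BOGG F=OYOR D=BBYR B=GRWB
Query: F face = OYOR

Answer: O Y O R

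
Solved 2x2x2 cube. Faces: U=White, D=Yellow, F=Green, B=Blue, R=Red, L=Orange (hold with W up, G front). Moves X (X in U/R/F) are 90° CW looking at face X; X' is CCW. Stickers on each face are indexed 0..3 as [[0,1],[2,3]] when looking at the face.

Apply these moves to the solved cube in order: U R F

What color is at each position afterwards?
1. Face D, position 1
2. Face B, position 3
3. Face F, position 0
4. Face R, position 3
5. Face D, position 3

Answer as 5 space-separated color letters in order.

After move 1 (U): U=WWWW F=RRGG R=BBRR B=OOBB L=GGOO
After move 2 (R): R=RBRB U=WRWG F=RYGY D=YBYO B=WOWB
After move 3 (F): F=GRYY U=WROG R=WBGB D=RRYO L=GYOB
Query 1: D[1] = R
Query 2: B[3] = B
Query 3: F[0] = G
Query 4: R[3] = B
Query 5: D[3] = O

Answer: R B G B O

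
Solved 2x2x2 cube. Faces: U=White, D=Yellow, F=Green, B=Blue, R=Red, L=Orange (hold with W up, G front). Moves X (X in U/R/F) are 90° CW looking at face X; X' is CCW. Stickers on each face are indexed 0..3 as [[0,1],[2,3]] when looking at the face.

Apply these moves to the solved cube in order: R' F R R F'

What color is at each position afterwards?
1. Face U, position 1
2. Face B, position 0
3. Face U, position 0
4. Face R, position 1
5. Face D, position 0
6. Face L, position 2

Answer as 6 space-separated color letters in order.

After move 1 (R'): R=RRRR U=WBWB F=GWGW D=YGYG B=YBYB
After move 2 (F): F=GGWW U=WBOO R=WRBR D=RRYG L=OYOG
After move 3 (R): R=BWRR U=WGOW F=GRWG D=RYYY B=OBBB
After move 4 (R): R=RBRW U=WROG F=GYWY D=RBYO B=WBGB
After move 5 (F'): F=YYGW U=WRRR R=BBRW D=YGYO L=OGOO
Query 1: U[1] = R
Query 2: B[0] = W
Query 3: U[0] = W
Query 4: R[1] = B
Query 5: D[0] = Y
Query 6: L[2] = O

Answer: R W W B Y O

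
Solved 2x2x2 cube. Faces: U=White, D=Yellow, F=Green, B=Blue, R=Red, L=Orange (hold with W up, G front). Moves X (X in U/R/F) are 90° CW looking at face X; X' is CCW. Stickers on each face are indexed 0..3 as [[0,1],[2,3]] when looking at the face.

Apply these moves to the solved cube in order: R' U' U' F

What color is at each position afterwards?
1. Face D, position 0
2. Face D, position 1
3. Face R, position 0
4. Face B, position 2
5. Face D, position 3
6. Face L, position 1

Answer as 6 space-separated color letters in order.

Answer: R O B Y G Y

Derivation:
After move 1 (R'): R=RRRR U=WBWB F=GWGW D=YGYG B=YBYB
After move 2 (U'): U=BBWW F=OOGW R=GWRR B=RRYB L=YBOO
After move 3 (U'): U=BWBW F=YBGW R=OORR B=GWYB L=RROO
After move 4 (F): F=GYWB U=BWOR R=BOWR D=ROYG L=RYOG
Query 1: D[0] = R
Query 2: D[1] = O
Query 3: R[0] = B
Query 4: B[2] = Y
Query 5: D[3] = G
Query 6: L[1] = Y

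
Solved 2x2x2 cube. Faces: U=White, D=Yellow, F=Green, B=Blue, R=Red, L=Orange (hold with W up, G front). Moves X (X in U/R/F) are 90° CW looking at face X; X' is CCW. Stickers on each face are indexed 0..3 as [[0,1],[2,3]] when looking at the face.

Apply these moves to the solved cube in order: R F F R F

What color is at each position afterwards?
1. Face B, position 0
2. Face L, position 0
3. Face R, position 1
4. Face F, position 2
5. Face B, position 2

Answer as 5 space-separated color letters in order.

Answer: Y O O B G

Derivation:
After move 1 (R): R=RRRR U=WGWG F=GYGY D=YBYB B=WBWB
After move 2 (F): F=GGYY U=WGOO R=WRGR D=RRYB L=OYOB
After move 3 (F): F=YGYG U=WGBY R=OROR D=GWYB L=OROR
After move 4 (R): R=OORR U=WGBG F=YWYB D=GWYW B=YBGB
After move 5 (F): F=YYBW U=WGRR R=BOGR D=ROYW L=OGOW
Query 1: B[0] = Y
Query 2: L[0] = O
Query 3: R[1] = O
Query 4: F[2] = B
Query 5: B[2] = G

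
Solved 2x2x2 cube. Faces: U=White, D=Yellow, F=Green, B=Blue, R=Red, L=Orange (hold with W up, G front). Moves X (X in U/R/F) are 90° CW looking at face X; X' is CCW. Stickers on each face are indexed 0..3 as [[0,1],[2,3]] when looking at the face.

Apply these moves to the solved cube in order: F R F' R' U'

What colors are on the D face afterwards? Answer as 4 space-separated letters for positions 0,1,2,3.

After move 1 (F): F=GGGG U=WWOO R=WRWR D=RRYY L=OYOY
After move 2 (R): R=WWRR U=WGOG F=GRGY D=RBYB B=OBWB
After move 3 (F'): F=RYGG U=WGWR R=BWRR D=YYYB L=OGOO
After move 4 (R'): R=WRBR U=WWWO F=RGGR D=YYYG B=BBYB
After move 5 (U'): U=WOWW F=OGGR R=RGBR B=WRYB L=BBOO
Query: D face = YYYG

Answer: Y Y Y G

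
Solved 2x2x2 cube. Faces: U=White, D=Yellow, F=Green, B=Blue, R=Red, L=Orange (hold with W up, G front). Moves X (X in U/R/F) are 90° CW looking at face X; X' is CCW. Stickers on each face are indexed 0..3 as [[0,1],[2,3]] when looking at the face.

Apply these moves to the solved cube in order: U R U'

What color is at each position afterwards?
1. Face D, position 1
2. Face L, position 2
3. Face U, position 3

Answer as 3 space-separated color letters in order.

After move 1 (U): U=WWWW F=RRGG R=BBRR B=OOBB L=GGOO
After move 2 (R): R=RBRB U=WRWG F=RYGY D=YBYO B=WOWB
After move 3 (U'): U=RGWW F=GGGY R=RYRB B=RBWB L=WOOO
Query 1: D[1] = B
Query 2: L[2] = O
Query 3: U[3] = W

Answer: B O W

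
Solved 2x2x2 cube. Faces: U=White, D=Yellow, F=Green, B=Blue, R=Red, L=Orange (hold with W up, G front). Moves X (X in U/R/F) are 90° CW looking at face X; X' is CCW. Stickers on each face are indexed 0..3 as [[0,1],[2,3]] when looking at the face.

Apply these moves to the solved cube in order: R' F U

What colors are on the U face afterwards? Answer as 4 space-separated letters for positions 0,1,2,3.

After move 1 (R'): R=RRRR U=WBWB F=GWGW D=YGYG B=YBYB
After move 2 (F): F=GGWW U=WBOO R=WRBR D=RRYG L=OYOG
After move 3 (U): U=OWOB F=WRWW R=YBBR B=OYYB L=GGOG
Query: U face = OWOB

Answer: O W O B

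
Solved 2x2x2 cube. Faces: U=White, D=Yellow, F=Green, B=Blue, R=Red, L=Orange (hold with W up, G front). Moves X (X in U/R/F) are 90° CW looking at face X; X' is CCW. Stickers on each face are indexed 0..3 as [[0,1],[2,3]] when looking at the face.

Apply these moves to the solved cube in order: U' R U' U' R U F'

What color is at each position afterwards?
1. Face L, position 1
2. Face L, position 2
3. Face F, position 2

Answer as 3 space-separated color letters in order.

After move 1 (U'): U=WWWW F=OOGG R=GGRR B=RRBB L=BBOO
After move 2 (R): R=RGRG U=WOWG F=OYGY D=YBYR B=WRWB
After move 3 (U'): U=OGWW F=BBGY R=OYRG B=RGWB L=WROO
After move 4 (U'): U=GWOW F=WRGY R=BBRG B=OYWB L=RGOO
After move 5 (R): R=RBGB U=GROY F=WBGR D=YWYO B=WYWB
After move 6 (U): U=OGYR F=RBGR R=WYGB B=RGWB L=WBOO
After move 7 (F'): F=BRRG U=OGWG R=WYYB D=BOYO L=WROY
Query 1: L[1] = R
Query 2: L[2] = O
Query 3: F[2] = R

Answer: R O R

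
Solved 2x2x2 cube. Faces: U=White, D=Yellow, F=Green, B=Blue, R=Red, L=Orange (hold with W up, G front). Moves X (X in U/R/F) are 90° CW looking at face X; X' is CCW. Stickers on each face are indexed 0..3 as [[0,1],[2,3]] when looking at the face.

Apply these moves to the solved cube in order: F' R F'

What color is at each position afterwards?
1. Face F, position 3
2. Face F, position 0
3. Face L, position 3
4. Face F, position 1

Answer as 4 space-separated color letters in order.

After move 1 (F'): F=GGGG U=WWRR R=YRYR D=OOYY L=OWOW
After move 2 (R): R=YYRR U=WGRG F=GOGY D=OBYB B=RBWB
After move 3 (F'): F=OYGG U=WGYR R=BYOR D=WWYB L=OGOR
Query 1: F[3] = G
Query 2: F[0] = O
Query 3: L[3] = R
Query 4: F[1] = Y

Answer: G O R Y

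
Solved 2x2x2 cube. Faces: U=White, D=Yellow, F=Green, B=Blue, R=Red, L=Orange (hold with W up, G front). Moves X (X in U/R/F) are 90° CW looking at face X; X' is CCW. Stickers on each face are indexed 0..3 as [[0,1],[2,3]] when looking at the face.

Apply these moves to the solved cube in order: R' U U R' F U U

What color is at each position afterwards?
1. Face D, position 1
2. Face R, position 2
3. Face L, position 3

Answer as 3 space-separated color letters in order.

After move 1 (R'): R=RRRR U=WBWB F=GWGW D=YGYG B=YBYB
After move 2 (U): U=WWBB F=RRGW R=YBRR B=OOYB L=GWOO
After move 3 (U): U=BWBW F=YBGW R=OORR B=GWYB L=RROO
After move 4 (R'): R=OROR U=BYBG F=YWGW D=YBYW B=GWGB
After move 5 (F): F=GYWW U=BYOR R=BRGR D=OOYW L=RYOB
After move 6 (U): U=OBRY F=BRWW R=GWGR B=RYGB L=GYOB
After move 7 (U): U=ROYB F=GWWW R=RYGR B=GYGB L=BROB
Query 1: D[1] = O
Query 2: R[2] = G
Query 3: L[3] = B

Answer: O G B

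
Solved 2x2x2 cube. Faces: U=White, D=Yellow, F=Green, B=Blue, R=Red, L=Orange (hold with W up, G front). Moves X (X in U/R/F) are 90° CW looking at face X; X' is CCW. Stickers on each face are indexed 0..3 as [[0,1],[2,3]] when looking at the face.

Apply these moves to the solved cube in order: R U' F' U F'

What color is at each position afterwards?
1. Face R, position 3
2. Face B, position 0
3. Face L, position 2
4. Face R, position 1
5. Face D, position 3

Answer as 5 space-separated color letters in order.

Answer: R W O R B

Derivation:
After move 1 (R): R=RRRR U=WGWG F=GYGY D=YBYB B=WBWB
After move 2 (U'): U=GGWW F=OOGY R=GYRR B=RRWB L=WBOO
After move 3 (F'): F=OYOG U=GGGR R=BYYR D=BOYB L=WWOW
After move 4 (U): U=GGRG F=BYOG R=RRYR B=WWWB L=OYOW
After move 5 (F'): F=YGBO U=GGRY R=ORBR D=YWYB L=OGOR
Query 1: R[3] = R
Query 2: B[0] = W
Query 3: L[2] = O
Query 4: R[1] = R
Query 5: D[3] = B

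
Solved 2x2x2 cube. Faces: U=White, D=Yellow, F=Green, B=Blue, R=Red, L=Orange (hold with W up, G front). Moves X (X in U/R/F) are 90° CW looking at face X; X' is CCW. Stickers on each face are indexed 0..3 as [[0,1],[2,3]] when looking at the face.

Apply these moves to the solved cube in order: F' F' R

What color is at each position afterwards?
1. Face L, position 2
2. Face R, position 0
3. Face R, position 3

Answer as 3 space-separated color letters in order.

Answer: O O R

Derivation:
After move 1 (F'): F=GGGG U=WWRR R=YRYR D=OOYY L=OWOW
After move 2 (F'): F=GGGG U=WWYY R=OROR D=WWYY L=OROR
After move 3 (R): R=OORR U=WGYG F=GWGY D=WBYB B=YBWB
Query 1: L[2] = O
Query 2: R[0] = O
Query 3: R[3] = R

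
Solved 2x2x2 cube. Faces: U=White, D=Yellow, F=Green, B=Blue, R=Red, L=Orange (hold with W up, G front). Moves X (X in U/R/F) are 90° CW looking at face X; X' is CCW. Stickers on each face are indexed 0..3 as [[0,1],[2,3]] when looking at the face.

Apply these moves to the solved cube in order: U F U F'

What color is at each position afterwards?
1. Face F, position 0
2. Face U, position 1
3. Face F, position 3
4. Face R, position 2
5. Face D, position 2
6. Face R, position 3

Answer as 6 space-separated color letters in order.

After move 1 (U): U=WWWW F=RRGG R=BBRR B=OOBB L=GGOO
After move 2 (F): F=GRGR U=WWOG R=WBWR D=RBYY L=GYOY
After move 3 (U): U=OWGW F=WBGR R=OOWR B=GYBB L=GROY
After move 4 (F'): F=BRWG U=OWOW R=BORR D=RYYY L=GWOG
Query 1: F[0] = B
Query 2: U[1] = W
Query 3: F[3] = G
Query 4: R[2] = R
Query 5: D[2] = Y
Query 6: R[3] = R

Answer: B W G R Y R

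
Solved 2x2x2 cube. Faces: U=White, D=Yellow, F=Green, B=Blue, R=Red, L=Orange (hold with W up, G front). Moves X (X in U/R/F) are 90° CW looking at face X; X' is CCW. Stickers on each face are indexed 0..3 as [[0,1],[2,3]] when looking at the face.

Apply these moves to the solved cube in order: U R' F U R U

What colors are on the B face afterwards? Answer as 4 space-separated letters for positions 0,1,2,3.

Answer: G R W B

Derivation:
After move 1 (U): U=WWWW F=RRGG R=BBRR B=OOBB L=GGOO
After move 2 (R'): R=BRBR U=WBWO F=RWGW D=YRYG B=YOYB
After move 3 (F): F=GRWW U=WBOG R=WROR D=BBYG L=GYOR
After move 4 (U): U=OWGB F=WRWW R=YOOR B=GYYB L=GROR
After move 5 (R): R=OYRO U=ORGW F=WBWG D=BYYG B=BYWB
After move 6 (U): U=GOWR F=OYWG R=BYRO B=GRWB L=WBOR
Query: B face = GRWB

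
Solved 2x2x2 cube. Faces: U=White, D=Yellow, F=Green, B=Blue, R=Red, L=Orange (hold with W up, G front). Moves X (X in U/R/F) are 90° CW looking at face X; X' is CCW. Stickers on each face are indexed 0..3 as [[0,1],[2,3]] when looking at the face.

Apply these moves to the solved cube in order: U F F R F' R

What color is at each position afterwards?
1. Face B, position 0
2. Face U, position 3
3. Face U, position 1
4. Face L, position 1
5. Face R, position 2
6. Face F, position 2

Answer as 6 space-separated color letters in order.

After move 1 (U): U=WWWW F=RRGG R=BBRR B=OOBB L=GGOO
After move 2 (F): F=GRGR U=WWOG R=WBWR D=RBYY L=GYOY
After move 3 (F): F=GGRR U=WWYY R=OBGR D=WWYY L=GROB
After move 4 (R): R=GORB U=WGYR F=GWRY D=WBYO B=YOWB
After move 5 (F'): F=WYGR U=WGGR R=BOWB D=RBYO L=GROY
After move 6 (R): R=WBBO U=WYGR F=WBGO D=RWYY B=ROGB
Query 1: B[0] = R
Query 2: U[3] = R
Query 3: U[1] = Y
Query 4: L[1] = R
Query 5: R[2] = B
Query 6: F[2] = G

Answer: R R Y R B G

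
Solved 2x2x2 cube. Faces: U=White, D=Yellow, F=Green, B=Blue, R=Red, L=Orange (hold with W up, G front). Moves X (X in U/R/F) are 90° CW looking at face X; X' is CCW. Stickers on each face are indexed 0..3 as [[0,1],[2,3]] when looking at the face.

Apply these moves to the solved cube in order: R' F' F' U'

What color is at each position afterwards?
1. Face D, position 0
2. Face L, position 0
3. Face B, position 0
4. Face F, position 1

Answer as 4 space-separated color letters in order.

Answer: B Y O R

Derivation:
After move 1 (R'): R=RRRR U=WBWB F=GWGW D=YGYG B=YBYB
After move 2 (F'): F=WWGG U=WBRR R=GRYR D=OOYG L=OBOW
After move 3 (F'): F=WGWG U=WBGY R=OROR D=BWYG L=OROR
After move 4 (U'): U=BYWG F=ORWG R=WGOR B=ORYB L=YBOR
Query 1: D[0] = B
Query 2: L[0] = Y
Query 3: B[0] = O
Query 4: F[1] = R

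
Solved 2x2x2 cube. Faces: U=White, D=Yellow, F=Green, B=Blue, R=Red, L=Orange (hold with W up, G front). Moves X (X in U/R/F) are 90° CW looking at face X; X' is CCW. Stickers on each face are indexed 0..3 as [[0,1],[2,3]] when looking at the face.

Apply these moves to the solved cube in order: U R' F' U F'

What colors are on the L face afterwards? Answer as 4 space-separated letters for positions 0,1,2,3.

Answer: W B O B

Derivation:
After move 1 (U): U=WWWW F=RRGG R=BBRR B=OOBB L=GGOO
After move 2 (R'): R=BRBR U=WBWO F=RWGW D=YRYG B=YOYB
After move 3 (F'): F=WWRG U=WBBB R=RRYR D=GOYG L=GOOW
After move 4 (U): U=BWBB F=RRRG R=YOYR B=GOYB L=WWOW
After move 5 (F'): F=RGRR U=BWYY R=OOGR D=WWYG L=WBOB
Query: L face = WBOB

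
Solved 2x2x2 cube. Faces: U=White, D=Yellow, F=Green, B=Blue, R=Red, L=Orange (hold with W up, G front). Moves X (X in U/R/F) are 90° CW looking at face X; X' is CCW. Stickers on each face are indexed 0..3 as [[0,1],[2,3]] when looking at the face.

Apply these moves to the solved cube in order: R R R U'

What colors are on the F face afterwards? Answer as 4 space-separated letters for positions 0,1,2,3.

Answer: O O G W

Derivation:
After move 1 (R): R=RRRR U=WGWG F=GYGY D=YBYB B=WBWB
After move 2 (R): R=RRRR U=WYWY F=GBGB D=YWYW B=GBGB
After move 3 (R): R=RRRR U=WBWB F=GWGW D=YGYG B=YBYB
After move 4 (U'): U=BBWW F=OOGW R=GWRR B=RRYB L=YBOO
Query: F face = OOGW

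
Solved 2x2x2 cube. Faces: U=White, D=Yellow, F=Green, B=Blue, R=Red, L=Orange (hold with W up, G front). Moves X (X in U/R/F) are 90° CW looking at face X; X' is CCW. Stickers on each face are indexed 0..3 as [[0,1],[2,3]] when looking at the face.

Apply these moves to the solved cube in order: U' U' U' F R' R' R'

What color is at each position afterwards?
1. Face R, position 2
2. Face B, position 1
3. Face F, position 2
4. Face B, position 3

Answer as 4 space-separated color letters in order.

After move 1 (U'): U=WWWW F=OOGG R=GGRR B=RRBB L=BBOO
After move 2 (U'): U=WWWW F=BBGG R=OORR B=GGBB L=RROO
After move 3 (U'): U=WWWW F=RRGG R=BBRR B=OOBB L=GGOO
After move 4 (F): F=GRGR U=WWOG R=WBWR D=RBYY L=GYOY
After move 5 (R'): R=BRWW U=WBOO F=GWGG D=RRYR B=YOBB
After move 6 (R'): R=RWBW U=WBOY F=GBGO D=RWYG B=RORB
After move 7 (R'): R=WWRB U=WROR F=GBGY D=RBYO B=GOWB
Query 1: R[2] = R
Query 2: B[1] = O
Query 3: F[2] = G
Query 4: B[3] = B

Answer: R O G B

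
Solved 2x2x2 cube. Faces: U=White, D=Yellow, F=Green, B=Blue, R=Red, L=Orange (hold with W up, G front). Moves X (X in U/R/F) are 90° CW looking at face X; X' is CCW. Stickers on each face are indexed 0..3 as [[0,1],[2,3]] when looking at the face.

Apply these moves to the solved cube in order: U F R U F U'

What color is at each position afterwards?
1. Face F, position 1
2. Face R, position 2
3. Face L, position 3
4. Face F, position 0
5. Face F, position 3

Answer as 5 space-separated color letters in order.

Answer: R R B G W

Derivation:
After move 1 (U): U=WWWW F=RRGG R=BBRR B=OOBB L=GGOO
After move 2 (F): F=GRGR U=WWOG R=WBWR D=RBYY L=GYOY
After move 3 (R): R=WWRB U=WROR F=GBGY D=RBYO B=GOWB
After move 4 (U): U=OWRR F=WWGY R=GORB B=GYWB L=GBOY
After move 5 (F): F=GWYW U=OWYB R=RORB D=RGYO L=GROB
After move 6 (U'): U=WBOY F=GRYW R=GWRB B=ROWB L=GYOB
Query 1: F[1] = R
Query 2: R[2] = R
Query 3: L[3] = B
Query 4: F[0] = G
Query 5: F[3] = W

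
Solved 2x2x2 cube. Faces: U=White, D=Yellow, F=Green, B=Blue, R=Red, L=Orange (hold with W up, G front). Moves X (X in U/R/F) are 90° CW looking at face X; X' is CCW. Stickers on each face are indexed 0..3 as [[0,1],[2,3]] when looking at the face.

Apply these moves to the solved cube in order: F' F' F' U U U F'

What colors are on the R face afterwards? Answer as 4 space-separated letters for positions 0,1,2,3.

After move 1 (F'): F=GGGG U=WWRR R=YRYR D=OOYY L=OWOW
After move 2 (F'): F=GGGG U=WWYY R=OROR D=WWYY L=OROR
After move 3 (F'): F=GGGG U=WWOO R=WRWR D=RRYY L=OYOY
After move 4 (U): U=OWOW F=WRGG R=BBWR B=OYBB L=GGOY
After move 5 (U): U=OOWW F=BBGG R=OYWR B=GGBB L=WROY
After move 6 (U): U=WOWO F=OYGG R=GGWR B=WRBB L=BBOY
After move 7 (F'): F=YGOG U=WOGW R=RGRR D=BYYY L=BOOW
Query: R face = RGRR

Answer: R G R R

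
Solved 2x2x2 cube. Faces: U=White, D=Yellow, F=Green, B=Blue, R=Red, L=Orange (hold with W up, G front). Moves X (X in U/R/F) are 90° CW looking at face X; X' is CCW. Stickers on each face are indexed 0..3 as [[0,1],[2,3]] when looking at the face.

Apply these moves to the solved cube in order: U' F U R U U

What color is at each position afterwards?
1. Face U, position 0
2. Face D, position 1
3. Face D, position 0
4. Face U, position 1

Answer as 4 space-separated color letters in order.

Answer: O B R B

Derivation:
After move 1 (U'): U=WWWW F=OOGG R=GGRR B=RRBB L=BBOO
After move 2 (F): F=GOGO U=WWOB R=WGWR D=RGYY L=BYOY
After move 3 (U): U=OWBW F=WGGO R=RRWR B=BYBB L=GOOY
After move 4 (R): R=WRRR U=OGBO F=WGGY D=RBYB B=WYWB
After move 5 (U): U=BOOG F=WRGY R=WYRR B=GOWB L=WGOY
After move 6 (U): U=OBGO F=WYGY R=GORR B=WGWB L=WROY
Query 1: U[0] = O
Query 2: D[1] = B
Query 3: D[0] = R
Query 4: U[1] = B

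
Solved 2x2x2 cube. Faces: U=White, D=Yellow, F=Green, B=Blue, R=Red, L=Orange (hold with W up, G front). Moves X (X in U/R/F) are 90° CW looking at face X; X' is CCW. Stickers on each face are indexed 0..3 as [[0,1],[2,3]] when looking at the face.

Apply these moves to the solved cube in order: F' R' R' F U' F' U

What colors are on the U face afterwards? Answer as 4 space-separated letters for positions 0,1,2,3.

Answer: G O Y W

Derivation:
After move 1 (F'): F=GGGG U=WWRR R=YRYR D=OOYY L=OWOW
After move 2 (R'): R=RRYY U=WBRB F=GWGR D=OGYG B=YBOB
After move 3 (R'): R=RYRY U=WORY F=GBGB D=OWYR B=GBGB
After move 4 (F): F=GGBB U=WOWW R=RYYY D=RRYR L=OOOW
After move 5 (U'): U=OWWW F=OOBB R=GGYY B=RYGB L=GBOW
After move 6 (F'): F=OBOB U=OWGY R=RGRY D=BWYR L=GWOW
After move 7 (U): U=GOYW F=RGOB R=RYRY B=GWGB L=OBOW
Query: U face = GOYW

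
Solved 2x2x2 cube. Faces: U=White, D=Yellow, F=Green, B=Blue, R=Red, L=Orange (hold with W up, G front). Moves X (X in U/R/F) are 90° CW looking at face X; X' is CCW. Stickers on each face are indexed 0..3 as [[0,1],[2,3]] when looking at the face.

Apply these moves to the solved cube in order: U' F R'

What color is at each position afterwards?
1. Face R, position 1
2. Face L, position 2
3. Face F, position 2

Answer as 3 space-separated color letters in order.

After move 1 (U'): U=WWWW F=OOGG R=GGRR B=RRBB L=BBOO
After move 2 (F): F=GOGO U=WWOB R=WGWR D=RGYY L=BYOY
After move 3 (R'): R=GRWW U=WBOR F=GWGB D=ROYO B=YRGB
Query 1: R[1] = R
Query 2: L[2] = O
Query 3: F[2] = G

Answer: R O G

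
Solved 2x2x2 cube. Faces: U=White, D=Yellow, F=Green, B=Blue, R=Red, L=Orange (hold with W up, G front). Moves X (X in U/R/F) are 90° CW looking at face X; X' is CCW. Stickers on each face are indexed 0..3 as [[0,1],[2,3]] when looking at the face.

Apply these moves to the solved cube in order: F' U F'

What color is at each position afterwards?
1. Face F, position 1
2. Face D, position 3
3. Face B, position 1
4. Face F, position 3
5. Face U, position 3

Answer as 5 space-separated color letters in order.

After move 1 (F'): F=GGGG U=WWRR R=YRYR D=OOYY L=OWOW
After move 2 (U): U=RWRW F=YRGG R=BBYR B=OWBB L=GGOW
After move 3 (F'): F=RGYG U=RWBY R=OBOR D=GWYY L=GWOR
Query 1: F[1] = G
Query 2: D[3] = Y
Query 3: B[1] = W
Query 4: F[3] = G
Query 5: U[3] = Y

Answer: G Y W G Y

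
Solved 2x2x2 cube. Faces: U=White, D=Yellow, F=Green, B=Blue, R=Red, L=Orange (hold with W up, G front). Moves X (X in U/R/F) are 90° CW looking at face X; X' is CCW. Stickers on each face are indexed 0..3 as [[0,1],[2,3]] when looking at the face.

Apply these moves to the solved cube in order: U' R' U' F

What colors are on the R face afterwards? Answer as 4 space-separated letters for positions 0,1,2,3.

After move 1 (U'): U=WWWW F=OOGG R=GGRR B=RRBB L=BBOO
After move 2 (R'): R=GRGR U=WBWR F=OWGW D=YOYG B=YRYB
After move 3 (U'): U=BRWW F=BBGW R=OWGR B=GRYB L=YROO
After move 4 (F): F=GBWB U=BROR R=WWWR D=GOYG L=YYOO
Query: R face = WWWR

Answer: W W W R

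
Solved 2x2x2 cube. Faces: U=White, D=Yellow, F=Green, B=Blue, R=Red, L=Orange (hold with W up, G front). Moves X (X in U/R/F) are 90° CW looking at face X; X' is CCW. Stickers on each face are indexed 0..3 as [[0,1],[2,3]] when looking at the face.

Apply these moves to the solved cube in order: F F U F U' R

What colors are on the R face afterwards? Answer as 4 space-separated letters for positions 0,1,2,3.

Answer: W G R O

Derivation:
After move 1 (F): F=GGGG U=WWOO R=WRWR D=RRYY L=OYOY
After move 2 (F): F=GGGG U=WWYY R=OROR D=WWYY L=OROR
After move 3 (U): U=YWYW F=ORGG R=BBOR B=ORBB L=GGOR
After move 4 (F): F=GOGR U=YWRG R=YBWR D=OBYY L=GWOW
After move 5 (U'): U=WGYR F=GWGR R=GOWR B=YBBB L=OROW
After move 6 (R): R=WGRO U=WWYR F=GBGY D=OBYY B=RBGB
Query: R face = WGRO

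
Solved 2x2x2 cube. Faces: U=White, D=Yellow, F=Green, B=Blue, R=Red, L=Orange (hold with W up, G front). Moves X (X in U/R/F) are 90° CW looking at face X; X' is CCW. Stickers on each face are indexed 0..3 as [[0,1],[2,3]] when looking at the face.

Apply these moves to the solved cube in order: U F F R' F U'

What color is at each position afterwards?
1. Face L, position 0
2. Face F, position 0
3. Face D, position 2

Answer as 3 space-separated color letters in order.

After move 1 (U): U=WWWW F=RRGG R=BBRR B=OOBB L=GGOO
After move 2 (F): F=GRGR U=WWOG R=WBWR D=RBYY L=GYOY
After move 3 (F): F=GGRR U=WWYY R=OBGR D=WWYY L=GROB
After move 4 (R'): R=BROG U=WBYO F=GWRY D=WGYR B=YOWB
After move 5 (F): F=RGYW U=WBBR R=YROG D=OBYR L=GWOG
After move 6 (U'): U=BRWB F=GWYW R=RGOG B=YRWB L=YOOG
Query 1: L[0] = Y
Query 2: F[0] = G
Query 3: D[2] = Y

Answer: Y G Y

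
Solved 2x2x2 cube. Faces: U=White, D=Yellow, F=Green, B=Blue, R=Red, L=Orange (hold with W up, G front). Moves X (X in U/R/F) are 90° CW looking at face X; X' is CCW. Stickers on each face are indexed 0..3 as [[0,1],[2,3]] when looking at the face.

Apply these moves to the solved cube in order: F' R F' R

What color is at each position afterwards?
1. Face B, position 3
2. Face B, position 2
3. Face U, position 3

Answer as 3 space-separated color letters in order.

After move 1 (F'): F=GGGG U=WWRR R=YRYR D=OOYY L=OWOW
After move 2 (R): R=YYRR U=WGRG F=GOGY D=OBYB B=RBWB
After move 3 (F'): F=OYGG U=WGYR R=BYOR D=WWYB L=OGOR
After move 4 (R): R=OBRY U=WYYG F=OWGB D=WWYR B=RBGB
Query 1: B[3] = B
Query 2: B[2] = G
Query 3: U[3] = G

Answer: B G G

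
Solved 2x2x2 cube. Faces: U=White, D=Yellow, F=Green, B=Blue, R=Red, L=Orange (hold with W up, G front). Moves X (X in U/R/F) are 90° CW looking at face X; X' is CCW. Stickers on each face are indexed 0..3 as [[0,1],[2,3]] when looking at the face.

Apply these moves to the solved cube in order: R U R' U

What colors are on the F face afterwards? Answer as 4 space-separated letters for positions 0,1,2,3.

After move 1 (R): R=RRRR U=WGWG F=GYGY D=YBYB B=WBWB
After move 2 (U): U=WWGG F=RRGY R=WBRR B=OOWB L=GYOO
After move 3 (R'): R=BRWR U=WWGO F=RWGG D=YRYY B=BOBB
After move 4 (U): U=GWOW F=BRGG R=BOWR B=GYBB L=RWOO
Query: F face = BRGG

Answer: B R G G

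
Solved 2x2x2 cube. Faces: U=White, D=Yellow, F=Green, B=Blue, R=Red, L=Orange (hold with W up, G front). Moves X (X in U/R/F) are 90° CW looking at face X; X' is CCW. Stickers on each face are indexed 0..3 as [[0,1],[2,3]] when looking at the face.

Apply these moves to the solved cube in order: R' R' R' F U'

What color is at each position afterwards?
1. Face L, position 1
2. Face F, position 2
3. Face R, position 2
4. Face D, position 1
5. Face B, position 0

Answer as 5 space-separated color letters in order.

After move 1 (R'): R=RRRR U=WBWB F=GWGW D=YGYG B=YBYB
After move 2 (R'): R=RRRR U=WYWY F=GBGB D=YWYW B=GBGB
After move 3 (R'): R=RRRR U=WGWG F=GYGY D=YBYB B=WBWB
After move 4 (F): F=GGYY U=WGOO R=WRGR D=RRYB L=OYOB
After move 5 (U'): U=GOWO F=OYYY R=GGGR B=WRWB L=WBOB
Query 1: L[1] = B
Query 2: F[2] = Y
Query 3: R[2] = G
Query 4: D[1] = R
Query 5: B[0] = W

Answer: B Y G R W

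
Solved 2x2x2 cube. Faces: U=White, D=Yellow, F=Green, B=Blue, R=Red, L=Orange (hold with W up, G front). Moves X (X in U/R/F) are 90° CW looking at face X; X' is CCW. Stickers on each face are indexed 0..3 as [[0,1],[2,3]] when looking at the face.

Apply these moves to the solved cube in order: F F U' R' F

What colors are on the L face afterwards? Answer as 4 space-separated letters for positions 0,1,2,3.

After move 1 (F): F=GGGG U=WWOO R=WRWR D=RRYY L=OYOY
After move 2 (F): F=GGGG U=WWYY R=OROR D=WWYY L=OROR
After move 3 (U'): U=WYWY F=ORGG R=GGOR B=ORBB L=BBOR
After move 4 (R'): R=GRGO U=WBWO F=OYGY D=WRYG B=YRWB
After move 5 (F): F=GOYY U=WBRB R=WROO D=GGYG L=BWOR
Query: L face = BWOR

Answer: B W O R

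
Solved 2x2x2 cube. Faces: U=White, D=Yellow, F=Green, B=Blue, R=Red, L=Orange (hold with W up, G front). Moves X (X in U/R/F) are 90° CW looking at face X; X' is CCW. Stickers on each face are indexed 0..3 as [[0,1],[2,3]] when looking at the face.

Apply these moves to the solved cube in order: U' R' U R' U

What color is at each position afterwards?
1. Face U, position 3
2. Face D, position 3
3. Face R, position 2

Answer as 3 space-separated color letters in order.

After move 1 (U'): U=WWWW F=OOGG R=GGRR B=RRBB L=BBOO
After move 2 (R'): R=GRGR U=WBWR F=OWGW D=YOYG B=YRYB
After move 3 (U): U=WWRB F=GRGW R=YRGR B=BBYB L=OWOO
After move 4 (R'): R=RRYG U=WYRB F=GWGB D=YRYW B=GBOB
After move 5 (U): U=RWBY F=RRGB R=GBYG B=OWOB L=GWOO
Query 1: U[3] = Y
Query 2: D[3] = W
Query 3: R[2] = Y

Answer: Y W Y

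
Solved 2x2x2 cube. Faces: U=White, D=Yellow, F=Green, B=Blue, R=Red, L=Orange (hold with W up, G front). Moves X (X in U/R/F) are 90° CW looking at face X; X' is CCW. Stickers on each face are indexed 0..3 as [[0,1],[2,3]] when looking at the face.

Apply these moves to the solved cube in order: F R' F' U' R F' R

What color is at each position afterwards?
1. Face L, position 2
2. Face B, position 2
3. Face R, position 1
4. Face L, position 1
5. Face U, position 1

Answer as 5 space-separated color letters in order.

After move 1 (F): F=GGGG U=WWOO R=WRWR D=RRYY L=OYOY
After move 2 (R'): R=RRWW U=WBOB F=GWGO D=RGYG B=YBRB
After move 3 (F'): F=WOGG U=WBRW R=GRRW D=YYYG L=OBOO
After move 4 (U'): U=BWWR F=OBGG R=WORW B=GRRB L=YBOO
After move 5 (R): R=RWWO U=BBWG F=OYGG D=YRYG B=RRWB
After move 6 (F'): F=YGOG U=BBRW R=RWYO D=BOYG L=YGOW
After move 7 (R): R=YROW U=BGRG F=YOOG D=BWYR B=WRBB
Query 1: L[2] = O
Query 2: B[2] = B
Query 3: R[1] = R
Query 4: L[1] = G
Query 5: U[1] = G

Answer: O B R G G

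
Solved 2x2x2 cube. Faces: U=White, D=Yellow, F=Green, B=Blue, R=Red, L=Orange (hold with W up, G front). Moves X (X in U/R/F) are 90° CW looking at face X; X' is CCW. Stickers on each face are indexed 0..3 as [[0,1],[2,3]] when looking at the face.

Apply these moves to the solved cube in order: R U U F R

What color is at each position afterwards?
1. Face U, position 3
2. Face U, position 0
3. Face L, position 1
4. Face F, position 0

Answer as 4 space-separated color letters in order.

After move 1 (R): R=RRRR U=WGWG F=GYGY D=YBYB B=WBWB
After move 2 (U): U=WWGG F=RRGY R=WBRR B=OOWB L=GYOO
After move 3 (U): U=GWGW F=WBGY R=OORR B=GYWB L=RROO
After move 4 (F): F=GWYB U=GWOR R=GOWR D=ROYB L=RYOB
After move 5 (R): R=WGRO U=GWOB F=GOYB D=RWYG B=RYWB
Query 1: U[3] = B
Query 2: U[0] = G
Query 3: L[1] = Y
Query 4: F[0] = G

Answer: B G Y G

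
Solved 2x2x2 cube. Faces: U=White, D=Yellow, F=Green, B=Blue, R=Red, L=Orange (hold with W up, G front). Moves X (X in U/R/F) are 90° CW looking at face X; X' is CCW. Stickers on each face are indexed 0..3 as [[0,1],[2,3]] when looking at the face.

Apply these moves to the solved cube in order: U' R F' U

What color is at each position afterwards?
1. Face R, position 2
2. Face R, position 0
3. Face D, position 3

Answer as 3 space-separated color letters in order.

After move 1 (U'): U=WWWW F=OOGG R=GGRR B=RRBB L=BBOO
After move 2 (R): R=RGRG U=WOWG F=OYGY D=YBYR B=WRWB
After move 3 (F'): F=YYOG U=WORR R=BGYG D=BOYR L=BGOW
After move 4 (U): U=RWRO F=BGOG R=WRYG B=BGWB L=YYOW
Query 1: R[2] = Y
Query 2: R[0] = W
Query 3: D[3] = R

Answer: Y W R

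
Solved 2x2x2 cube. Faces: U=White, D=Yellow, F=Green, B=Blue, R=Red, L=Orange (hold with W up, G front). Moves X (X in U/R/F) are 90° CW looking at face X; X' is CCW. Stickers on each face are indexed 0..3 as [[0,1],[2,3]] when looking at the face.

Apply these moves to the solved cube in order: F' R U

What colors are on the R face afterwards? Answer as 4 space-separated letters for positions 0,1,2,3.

After move 1 (F'): F=GGGG U=WWRR R=YRYR D=OOYY L=OWOW
After move 2 (R): R=YYRR U=WGRG F=GOGY D=OBYB B=RBWB
After move 3 (U): U=RWGG F=YYGY R=RBRR B=OWWB L=GOOW
Query: R face = RBRR

Answer: R B R R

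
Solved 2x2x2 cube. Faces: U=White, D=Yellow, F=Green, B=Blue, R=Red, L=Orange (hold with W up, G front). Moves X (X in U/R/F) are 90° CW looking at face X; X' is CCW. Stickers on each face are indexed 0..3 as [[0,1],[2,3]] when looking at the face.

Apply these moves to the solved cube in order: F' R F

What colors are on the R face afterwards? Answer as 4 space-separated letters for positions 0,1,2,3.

After move 1 (F'): F=GGGG U=WWRR R=YRYR D=OOYY L=OWOW
After move 2 (R): R=YYRR U=WGRG F=GOGY D=OBYB B=RBWB
After move 3 (F): F=GGYO U=WGWW R=RYGR D=RYYB L=OOOB
Query: R face = RYGR

Answer: R Y G R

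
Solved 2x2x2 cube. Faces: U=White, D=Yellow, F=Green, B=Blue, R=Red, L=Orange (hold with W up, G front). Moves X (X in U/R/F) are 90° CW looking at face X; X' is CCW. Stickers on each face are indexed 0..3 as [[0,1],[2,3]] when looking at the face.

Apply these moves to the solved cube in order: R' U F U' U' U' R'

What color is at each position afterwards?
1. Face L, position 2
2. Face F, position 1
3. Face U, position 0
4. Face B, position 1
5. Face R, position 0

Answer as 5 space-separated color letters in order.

After move 1 (R'): R=RRRR U=WBWB F=GWGW D=YGYG B=YBYB
After move 2 (U): U=WWBB F=RRGW R=YBRR B=OOYB L=GWOO
After move 3 (F): F=GRWR U=WWOW R=BBBR D=RYYG L=GYOG
After move 4 (U'): U=WWWO F=GYWR R=GRBR B=BBYB L=OOOG
After move 5 (U'): U=WOWW F=OOWR R=GYBR B=GRYB L=BBOG
After move 6 (U'): U=OWWW F=BBWR R=OOBR B=GYYB L=GROG
After move 7 (R'): R=OROB U=OYWG F=BWWW D=RBYR B=GYYB
Query 1: L[2] = O
Query 2: F[1] = W
Query 3: U[0] = O
Query 4: B[1] = Y
Query 5: R[0] = O

Answer: O W O Y O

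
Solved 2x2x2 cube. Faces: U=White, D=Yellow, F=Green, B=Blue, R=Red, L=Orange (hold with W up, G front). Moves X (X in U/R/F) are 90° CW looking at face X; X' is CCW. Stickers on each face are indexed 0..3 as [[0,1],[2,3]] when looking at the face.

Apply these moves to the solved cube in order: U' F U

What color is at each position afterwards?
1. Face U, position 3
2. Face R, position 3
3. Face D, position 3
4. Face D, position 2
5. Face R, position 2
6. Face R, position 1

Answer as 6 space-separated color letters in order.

After move 1 (U'): U=WWWW F=OOGG R=GGRR B=RRBB L=BBOO
After move 2 (F): F=GOGO U=WWOB R=WGWR D=RGYY L=BYOY
After move 3 (U): U=OWBW F=WGGO R=RRWR B=BYBB L=GOOY
Query 1: U[3] = W
Query 2: R[3] = R
Query 3: D[3] = Y
Query 4: D[2] = Y
Query 5: R[2] = W
Query 6: R[1] = R

Answer: W R Y Y W R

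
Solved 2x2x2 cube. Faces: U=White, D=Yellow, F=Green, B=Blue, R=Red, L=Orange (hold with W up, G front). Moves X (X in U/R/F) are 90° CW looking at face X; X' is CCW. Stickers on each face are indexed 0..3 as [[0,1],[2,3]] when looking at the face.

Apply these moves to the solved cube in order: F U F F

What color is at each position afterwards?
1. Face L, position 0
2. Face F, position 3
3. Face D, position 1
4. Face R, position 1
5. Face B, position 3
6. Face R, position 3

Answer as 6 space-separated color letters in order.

After move 1 (F): F=GGGG U=WWOO R=WRWR D=RRYY L=OYOY
After move 2 (U): U=OWOW F=WRGG R=BBWR B=OYBB L=GGOY
After move 3 (F): F=GWGR U=OWYG R=OBWR D=WBYY L=GROR
After move 4 (F): F=GGRW U=OWRR R=YBGR D=WOYY L=GWOB
Query 1: L[0] = G
Query 2: F[3] = W
Query 3: D[1] = O
Query 4: R[1] = B
Query 5: B[3] = B
Query 6: R[3] = R

Answer: G W O B B R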